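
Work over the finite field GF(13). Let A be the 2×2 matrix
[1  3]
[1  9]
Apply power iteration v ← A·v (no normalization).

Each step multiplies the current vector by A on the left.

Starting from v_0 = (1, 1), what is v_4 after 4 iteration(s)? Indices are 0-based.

v_0 = (1, 1).
v_1 = A·v_0 = (4, 10).
v_2 = A·v_1 = (8, 3).
v_3 = A·v_2 = (4, 9).
v_4 = A·v_3 = (5, 7).

v_4 = (5, 7)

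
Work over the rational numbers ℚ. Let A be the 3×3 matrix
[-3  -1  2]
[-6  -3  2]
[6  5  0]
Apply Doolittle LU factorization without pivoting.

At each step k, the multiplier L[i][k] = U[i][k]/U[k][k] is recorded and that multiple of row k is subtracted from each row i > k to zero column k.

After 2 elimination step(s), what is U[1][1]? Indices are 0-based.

U[1][1] = -1

Step 1: pivot at (0,0) is -3.
  row1 ← row1 − (2)·row0  ⇒  L[1][0]=2, U row1=(0, -1, -2)
  row2 ← row2 − (-2)·row0  ⇒  L[2][0]=-2, U row2=(0, 3, 4)
Step 2: pivot at (1,1) is -1.
  row2 ← row2 − (-3)·row1  ⇒  L[2][1]=-3, U row2=(0, 0, -2)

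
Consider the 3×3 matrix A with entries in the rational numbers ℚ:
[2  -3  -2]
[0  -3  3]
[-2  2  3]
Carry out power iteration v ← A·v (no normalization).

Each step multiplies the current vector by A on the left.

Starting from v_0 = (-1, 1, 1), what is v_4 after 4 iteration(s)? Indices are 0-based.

v_4 = (-910, 483, 1071)

v_0 = (-1, 1, 1).
v_1 = A·v_0 = (-7, 0, 7).
v_2 = A·v_1 = (-28, 21, 35).
v_3 = A·v_2 = (-189, 42, 203).
v_4 = A·v_3 = (-910, 483, 1071).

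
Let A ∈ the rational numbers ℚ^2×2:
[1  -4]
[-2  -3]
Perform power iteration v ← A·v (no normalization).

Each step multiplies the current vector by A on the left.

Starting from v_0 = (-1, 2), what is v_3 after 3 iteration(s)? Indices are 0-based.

v_0 = (-1, 2).
v_1 = A·v_0 = (-9, -4).
v_2 = A·v_1 = (7, 30).
v_3 = A·v_2 = (-113, -104).

v_3 = (-113, -104)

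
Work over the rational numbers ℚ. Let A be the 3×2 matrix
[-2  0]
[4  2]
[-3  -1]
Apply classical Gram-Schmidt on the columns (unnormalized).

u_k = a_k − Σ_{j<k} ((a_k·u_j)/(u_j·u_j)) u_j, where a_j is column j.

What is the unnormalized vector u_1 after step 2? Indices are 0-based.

u_1 = (22/29, 14/29, 4/29)

Step 1: u_0 = a_0 = (-2, 4, -3).
Step 2: u_1 = a_1 − (11/29)·u_0 = (22/29, 14/29, 4/29).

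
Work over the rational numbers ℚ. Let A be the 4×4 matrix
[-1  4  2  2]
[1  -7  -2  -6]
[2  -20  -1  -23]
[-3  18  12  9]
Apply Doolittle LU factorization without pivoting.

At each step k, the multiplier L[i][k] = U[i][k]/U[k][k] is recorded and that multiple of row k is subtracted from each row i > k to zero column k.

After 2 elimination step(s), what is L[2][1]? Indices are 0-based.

L[2][1] = 4

[col 0] pivot -1
  R1 -= -1*R0 → (0, -3, 0, -4)  (L[1][0] := -1)
  R2 -= -2*R0 → (0, -12, 3, -19)  (L[2][0] := -2)
  R3 -= 3*R0 → (0, 6, 6, 3)  (L[3][0] := 3)
[col 1] pivot -3
  R2 -= 4*R1 → (0, 0, 3, -3)  (L[2][1] := 4)
  R3 -= -2*R1 → (0, 0, 6, -5)  (L[3][1] := -2)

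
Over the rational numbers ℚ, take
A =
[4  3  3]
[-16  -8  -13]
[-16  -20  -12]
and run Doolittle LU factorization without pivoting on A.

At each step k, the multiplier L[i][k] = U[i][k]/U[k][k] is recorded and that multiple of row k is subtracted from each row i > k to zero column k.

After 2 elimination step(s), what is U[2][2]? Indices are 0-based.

U[2][2] = -2

Step 1: pivot at (0,0) is 4.
  row1 ← row1 − (-4)·row0  ⇒  L[1][0]=-4, U row1=(0, 4, -1)
  row2 ← row2 − (-4)·row0  ⇒  L[2][0]=-4, U row2=(0, -8, 0)
Step 2: pivot at (1,1) is 4.
  row2 ← row2 − (-2)·row1  ⇒  L[2][1]=-2, U row2=(0, 0, -2)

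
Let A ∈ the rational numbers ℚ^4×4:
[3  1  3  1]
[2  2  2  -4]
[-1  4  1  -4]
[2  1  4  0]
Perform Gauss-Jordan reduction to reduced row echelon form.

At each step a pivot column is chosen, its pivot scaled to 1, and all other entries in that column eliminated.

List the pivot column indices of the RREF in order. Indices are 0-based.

pivot columns: 0, 1, 2, 3

[1] R0 /= 3  ⇒  (1, 1/3, 1, 1/3)
     R1 -= 2·R0  ⇒  (0, 4/3, 0, -14/3)
     R2 -= -1·R0  ⇒  (0, 13/3, 2, -11/3)
     R3 -= 2·R0  ⇒  (0, 1/3, 2, -2/3)
[2] R1 /= 4/3  ⇒  (0, 1, 0, -7/2)
     R0 -= 1/3·R1  ⇒  (1, 0, 1, 3/2)
     R2 -= 13/3·R1  ⇒  (0, 0, 2, 23/2)
     R3 -= 1/3·R1  ⇒  (0, 0, 2, 1/2)
[3] R2 /= 2  ⇒  (0, 0, 1, 23/4)
     R0 -= 1·R2  ⇒  (1, 0, 0, -17/4)
     R3 -= 2·R2  ⇒  (0, 0, 0, -11)
[4] R3 /= -11  ⇒  (0, 0, 0, 1)
     R0 -= -17/4·R3  ⇒  (1, 0, 0, 0)
     R1 -= -7/2·R3  ⇒  (0, 1, 0, 0)
     R2 -= 23/4·R3  ⇒  (0, 0, 1, 0)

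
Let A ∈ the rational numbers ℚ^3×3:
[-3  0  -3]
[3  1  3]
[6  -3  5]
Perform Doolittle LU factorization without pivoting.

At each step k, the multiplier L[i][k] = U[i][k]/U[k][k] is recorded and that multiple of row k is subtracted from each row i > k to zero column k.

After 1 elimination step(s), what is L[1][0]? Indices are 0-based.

k=0: U[0][0]=-3
  eliminate (1,0): mult=-1, new row 1: (0, 1, 0); set L[1][0]=-1
  eliminate (2,0): mult=-2, new row 2: (0, -3, -1); set L[2][0]=-2

L[1][0] = -1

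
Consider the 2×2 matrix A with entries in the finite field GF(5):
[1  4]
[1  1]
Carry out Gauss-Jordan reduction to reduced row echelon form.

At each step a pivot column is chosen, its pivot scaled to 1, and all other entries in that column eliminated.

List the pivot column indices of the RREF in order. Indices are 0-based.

pivot(0,0)=1: scale R0 → (1, 4)
  clear (1,0): R1 −= (1)R0 → (0, 2)
pivot(1,1)=2: scale R1 → (0, 1)
  clear (0,1): R0 −= (4)R1 → (1, 0)

pivot columns: 0, 1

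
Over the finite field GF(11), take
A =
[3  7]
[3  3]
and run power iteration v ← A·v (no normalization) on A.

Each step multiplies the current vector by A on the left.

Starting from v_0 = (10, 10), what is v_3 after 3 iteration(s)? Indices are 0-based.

v_3 = (9, 3)

v_0 = (10, 10).
v_1 = A·v_0 = (1, 5).
v_2 = A·v_1 = (5, 7).
v_3 = A·v_2 = (9, 3).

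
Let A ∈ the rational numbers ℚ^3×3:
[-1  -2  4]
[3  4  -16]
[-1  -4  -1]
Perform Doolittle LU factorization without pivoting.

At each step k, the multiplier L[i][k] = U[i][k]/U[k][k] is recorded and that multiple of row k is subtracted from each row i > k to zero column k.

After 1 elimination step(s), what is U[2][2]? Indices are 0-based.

[col 0] pivot -1
  R1 -= -3*R0 → (0, -2, -4)  (L[1][0] := -3)
  R2 -= 1*R0 → (0, -2, -5)  (L[2][0] := 1)

U[2][2] = -5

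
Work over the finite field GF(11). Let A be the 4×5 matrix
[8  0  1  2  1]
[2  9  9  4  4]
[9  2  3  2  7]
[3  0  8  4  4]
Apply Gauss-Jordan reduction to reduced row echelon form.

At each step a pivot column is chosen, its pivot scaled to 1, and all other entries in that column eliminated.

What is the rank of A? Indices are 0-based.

[1] R0 /= 8  ⇒  (1, 0, 7, 3, 7)
     R1 -= 2·R0  ⇒  (0, 9, 6, 9, 1)
     R2 -= 9·R0  ⇒  (0, 2, 6, 8, 10)
     R3 -= 3·R0  ⇒  (0, 0, 9, 6, 5)
[2] R1 /= 9  ⇒  (0, 1, 8, 1, 5)
     R2 -= 2·R1  ⇒  (0, 0, 1, 6, 0)
[3] R2 /= 1  ⇒  (0, 0, 1, 6, 0)
     R0 -= 7·R2  ⇒  (1, 0, 0, 5, 7)
     R1 -= 8·R2  ⇒  (0, 1, 0, 8, 5)
     R3 -= 9·R2  ⇒  (0, 0, 0, 7, 5)
[4] R3 /= 7  ⇒  (0, 0, 0, 1, 7)
     R0 -= 5·R3  ⇒  (1, 0, 0, 0, 5)
     R1 -= 8·R3  ⇒  (0, 1, 0, 0, 4)
     R2 -= 6·R3  ⇒  (0, 0, 1, 0, 2)

rank = 4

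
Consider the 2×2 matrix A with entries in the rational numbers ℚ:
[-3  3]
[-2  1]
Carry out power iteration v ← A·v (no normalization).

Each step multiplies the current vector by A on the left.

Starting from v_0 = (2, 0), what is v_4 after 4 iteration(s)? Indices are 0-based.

v_4 = (-30, -16)

v_0 = (2, 0).
v_1 = A·v_0 = (-6, -4).
v_2 = A·v_1 = (6, 8).
v_3 = A·v_2 = (6, -4).
v_4 = A·v_3 = (-30, -16).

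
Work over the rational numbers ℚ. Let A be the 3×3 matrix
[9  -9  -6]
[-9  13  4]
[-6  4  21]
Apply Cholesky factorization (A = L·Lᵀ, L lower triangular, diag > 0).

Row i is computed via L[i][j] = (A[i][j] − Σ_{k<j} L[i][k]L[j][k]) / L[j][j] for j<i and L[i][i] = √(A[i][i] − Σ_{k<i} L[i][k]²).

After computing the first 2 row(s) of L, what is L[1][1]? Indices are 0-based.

Step 1: L[0][0] = √(9) = 3.
  L[1][0] = (-9) / L[0][0] = -3.
Step 2: L[1][1] = √(4) = 2.

L[1][1] = 2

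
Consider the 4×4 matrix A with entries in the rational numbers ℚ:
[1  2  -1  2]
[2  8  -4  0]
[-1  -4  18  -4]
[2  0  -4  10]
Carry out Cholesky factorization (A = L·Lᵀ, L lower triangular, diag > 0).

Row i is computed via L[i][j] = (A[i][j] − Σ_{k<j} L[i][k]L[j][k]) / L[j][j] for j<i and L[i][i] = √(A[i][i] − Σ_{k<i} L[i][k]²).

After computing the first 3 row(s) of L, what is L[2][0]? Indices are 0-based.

L[2][0] = -1

Step 1: L[0][0] = √(1) = 1.
  L[1][0] = (2) / L[0][0] = 2.
Step 2: L[1][1] = √(4) = 2.
  L[2][0] = (-1) / L[0][0] = -1.
  L[2][1] = (-2) / L[1][1] = -1.
Step 3: L[2][2] = √(16) = 4.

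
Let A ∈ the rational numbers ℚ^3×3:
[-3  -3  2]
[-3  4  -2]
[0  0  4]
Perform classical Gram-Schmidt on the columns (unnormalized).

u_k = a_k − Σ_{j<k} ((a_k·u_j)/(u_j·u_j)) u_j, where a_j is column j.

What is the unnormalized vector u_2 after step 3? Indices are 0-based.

u_2 = (0, 0, 4)

Step 1: u_0 = a_0 = (-3, -3, 0).
Step 2: u_1 = a_1 − (-1/6)·u_0 = (-7/2, 7/2, 0).
Step 3: u_2 = a_2 − (0)·u_0 − (-4/7)·u_1 = (0, 0, 4).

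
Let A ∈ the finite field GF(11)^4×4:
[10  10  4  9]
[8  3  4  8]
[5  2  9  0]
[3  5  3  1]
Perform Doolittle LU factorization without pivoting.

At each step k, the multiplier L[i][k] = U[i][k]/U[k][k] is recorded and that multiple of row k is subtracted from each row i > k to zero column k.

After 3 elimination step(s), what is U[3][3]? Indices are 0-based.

Step 1: pivot at (0,0) is 10.
  row1 ← row1 − (3)·row0  ⇒  L[1][0]=3, U row1=(0, 6, 3, 3)
  row2 ← row2 − (6)·row0  ⇒  L[2][0]=6, U row2=(0, 8, 7, 1)
  row3 ← row3 − (8)·row0  ⇒  L[3][0]=8, U row3=(0, 2, 4, 6)
Step 2: pivot at (1,1) is 6.
  row2 ← row2 − (5)·row1  ⇒  L[2][1]=5, U row2=(0, 0, 3, 8)
  row3 ← row3 − (4)·row1  ⇒  L[3][1]=4, U row3=(0, 0, 3, 5)
Step 3: pivot at (2,2) is 3.
  row3 ← row3 − (1)·row2  ⇒  L[3][2]=1, U row3=(0, 0, 0, 8)

U[3][3] = 8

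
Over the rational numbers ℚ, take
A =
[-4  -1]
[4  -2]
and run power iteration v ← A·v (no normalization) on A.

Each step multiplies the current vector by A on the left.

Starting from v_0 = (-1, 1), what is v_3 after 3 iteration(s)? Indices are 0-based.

v_3 = (0, -72)

v_0 = (-1, 1).
v_1 = A·v_0 = (3, -6).
v_2 = A·v_1 = (-6, 24).
v_3 = A·v_2 = (0, -72).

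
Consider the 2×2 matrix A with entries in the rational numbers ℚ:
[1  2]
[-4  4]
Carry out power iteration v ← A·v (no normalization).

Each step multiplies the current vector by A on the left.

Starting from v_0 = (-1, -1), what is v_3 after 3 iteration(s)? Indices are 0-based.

v_3 = (21, 60)

v_0 = (-1, -1).
v_1 = A·v_0 = (-3, 0).
v_2 = A·v_1 = (-3, 12).
v_3 = A·v_2 = (21, 60).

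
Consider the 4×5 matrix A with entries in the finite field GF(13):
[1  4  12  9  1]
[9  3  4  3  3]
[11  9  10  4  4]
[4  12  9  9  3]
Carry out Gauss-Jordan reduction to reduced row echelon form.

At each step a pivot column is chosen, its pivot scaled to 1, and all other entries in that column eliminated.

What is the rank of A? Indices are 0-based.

rank = 4

pivot(0,0)=1: scale R0 → (1, 4, 12, 9, 1)
  clear (1,0): R1 −= (9)R0 → (0, 6, 0, 0, 7)
  clear (2,0): R2 −= (11)R0 → (0, 4, 8, 9, 6)
  clear (3,0): R3 −= (4)R0 → (0, 9, 0, 12, 12)
pivot(1,1)=6: scale R1 → (0, 1, 0, 0, 12)
  clear (0,1): R0 −= (4)R1 → (1, 0, 12, 9, 5)
  clear (2,1): R2 −= (4)R1 → (0, 0, 8, 9, 10)
  clear (3,1): R3 −= (9)R1 → (0, 0, 0, 12, 8)
pivot(2,2)=8: scale R2 → (0, 0, 1, 6, 11)
  clear (0,2): R0 −= (12)R2 → (1, 0, 0, 2, 3)
pivot(3,3)=12: scale R3 → (0, 0, 0, 1, 5)
  clear (0,3): R0 −= (2)R3 → (1, 0, 0, 0, 6)
  clear (2,3): R2 −= (6)R3 → (0, 0, 1, 0, 7)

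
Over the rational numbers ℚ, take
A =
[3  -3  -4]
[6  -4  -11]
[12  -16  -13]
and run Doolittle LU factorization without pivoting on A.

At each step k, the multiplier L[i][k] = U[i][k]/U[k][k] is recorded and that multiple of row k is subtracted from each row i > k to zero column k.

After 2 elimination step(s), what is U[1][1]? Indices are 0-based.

Step 1: pivot at (0,0) is 3.
  row1 ← row1 − (2)·row0  ⇒  L[1][0]=2, U row1=(0, 2, -3)
  row2 ← row2 − (4)·row0  ⇒  L[2][0]=4, U row2=(0, -4, 3)
Step 2: pivot at (1,1) is 2.
  row2 ← row2 − (-2)·row1  ⇒  L[2][1]=-2, U row2=(0, 0, -3)

U[1][1] = 2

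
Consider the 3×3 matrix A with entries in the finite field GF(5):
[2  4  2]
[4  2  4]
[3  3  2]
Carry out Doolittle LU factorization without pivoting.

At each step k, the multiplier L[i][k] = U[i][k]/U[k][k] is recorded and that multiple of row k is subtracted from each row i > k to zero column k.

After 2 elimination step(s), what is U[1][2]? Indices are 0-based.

U[1][2] = 0

Step 1: pivot at (0,0) is 2.
  row1 ← row1 − (2)·row0  ⇒  L[1][0]=2, U row1=(0, 4, 0)
  row2 ← row2 − (4)·row0  ⇒  L[2][0]=4, U row2=(0, 2, 4)
Step 2: pivot at (1,1) is 4.
  row2 ← row2 − (3)·row1  ⇒  L[2][1]=3, U row2=(0, 0, 4)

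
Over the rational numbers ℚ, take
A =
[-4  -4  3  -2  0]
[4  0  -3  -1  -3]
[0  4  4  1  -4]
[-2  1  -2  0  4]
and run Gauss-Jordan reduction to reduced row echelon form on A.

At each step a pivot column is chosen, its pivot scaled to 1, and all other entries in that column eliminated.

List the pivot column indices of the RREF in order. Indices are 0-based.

step 1: normalize row 0 (÷-4) = (1, 1, -3/4, 1/2, 0)
  row 1: subtract 4×row0 = (0, -4, 0, -3, -3)
  row 3: subtract -2×row0 = (0, 3, -7/2, 1, 4)
step 2: normalize row 1 (÷-4) = (0, 1, 0, 3/4, 3/4)
  row 0: subtract 1×row1 = (1, 0, -3/4, -1/4, -3/4)
  row 2: subtract 4×row1 = (0, 0, 4, -2, -7)
  row 3: subtract 3×row1 = (0, 0, -7/2, -5/4, 7/4)
step 3: normalize row 2 (÷4) = (0, 0, 1, -1/2, -7/4)
  row 0: subtract -3/4×row2 = (1, 0, 0, -5/8, -33/16)
  row 3: subtract -7/2×row2 = (0, 0, 0, -3, -35/8)
step 4: normalize row 3 (÷-3) = (0, 0, 0, 1, 35/24)
  row 0: subtract -5/8×row3 = (1, 0, 0, 0, -221/192)
  row 1: subtract 3/4×row3 = (0, 1, 0, 0, -11/32)
  row 2: subtract -1/2×row3 = (0, 0, 1, 0, -49/48)

pivot columns: 0, 1, 2, 3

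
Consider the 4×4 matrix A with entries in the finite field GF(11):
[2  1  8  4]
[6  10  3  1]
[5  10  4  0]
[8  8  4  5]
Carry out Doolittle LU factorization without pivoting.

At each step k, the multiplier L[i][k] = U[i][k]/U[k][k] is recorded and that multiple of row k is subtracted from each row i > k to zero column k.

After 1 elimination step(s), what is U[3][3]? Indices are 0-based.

U[3][3] = 0

k=0: U[0][0]=2
  eliminate (1,0): mult=3, new row 1: (0, 7, 1, 0); set L[1][0]=3
  eliminate (2,0): mult=8, new row 2: (0, 2, 6, 1); set L[2][0]=8
  eliminate (3,0): mult=4, new row 3: (0, 4, 5, 0); set L[3][0]=4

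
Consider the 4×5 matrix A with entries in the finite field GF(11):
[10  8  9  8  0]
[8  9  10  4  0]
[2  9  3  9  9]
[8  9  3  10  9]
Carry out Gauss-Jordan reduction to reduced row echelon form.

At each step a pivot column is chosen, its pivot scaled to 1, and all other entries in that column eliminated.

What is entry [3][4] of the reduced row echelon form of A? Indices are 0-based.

M[3][4] = 2

step 1: normalize row 0 (÷10) = (1, 3, 2, 3, 0)
  row 1: subtract 8×row0 = (0, 7, 5, 2, 0)
  row 2: subtract 2×row0 = (0, 3, 10, 3, 9)
  row 3: subtract 8×row0 = (0, 7, 9, 8, 9)
step 2: normalize row 1 (÷7) = (0, 1, 7, 5, 0)
  row 0: subtract 3×row1 = (1, 0, 3, 10, 0)
  row 2: subtract 3×row1 = (0, 0, 0, 10, 9)
  row 3: subtract 7×row1 = (0, 0, 4, 6, 9)
step 3: exchange rows 2,3
step 3: normalize row 2 (÷4) = (0, 0, 1, 7, 5)
  row 0: subtract 3×row2 = (1, 0, 0, 0, 7)
  row 1: subtract 7×row2 = (0, 1, 0, 0, 9)
step 4: normalize row 3 (÷10) = (0, 0, 0, 1, 2)
  row 2: subtract 7×row3 = (0, 0, 1, 0, 2)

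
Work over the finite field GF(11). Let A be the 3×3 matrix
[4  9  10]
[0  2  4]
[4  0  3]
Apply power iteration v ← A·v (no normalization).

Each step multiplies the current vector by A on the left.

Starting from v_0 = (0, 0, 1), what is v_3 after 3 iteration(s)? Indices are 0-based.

v_3 = (5, 5, 10)

v_0 = (0, 0, 1).
v_1 = A·v_0 = (10, 4, 3).
v_2 = A·v_1 = (7, 9, 5).
v_3 = A·v_2 = (5, 5, 10).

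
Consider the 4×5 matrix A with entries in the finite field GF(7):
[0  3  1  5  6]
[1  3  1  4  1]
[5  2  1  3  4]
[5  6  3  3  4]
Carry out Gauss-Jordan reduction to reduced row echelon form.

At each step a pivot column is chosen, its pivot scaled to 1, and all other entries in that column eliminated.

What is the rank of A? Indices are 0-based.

step 1: exchange rows 0,1
step 1: normalize row 0 (÷1) = (1, 3, 1, 4, 1)
  row 2: subtract 5×row0 = (0, 1, 3, 4, 6)
  row 3: subtract 5×row0 = (0, 5, 5, 4, 6)
step 2: normalize row 1 (÷3) = (0, 1, 5, 4, 2)
  row 0: subtract 3×row1 = (1, 0, 0, 6, 2)
  row 2: subtract 1×row1 = (0, 0, 5, 0, 4)
  row 3: subtract 5×row1 = (0, 0, 1, 5, 3)
step 3: normalize row 2 (÷5) = (0, 0, 1, 0, 5)
  row 1: subtract 5×row2 = (0, 1, 0, 4, 5)
  row 3: subtract 1×row2 = (0, 0, 0, 5, 5)
step 4: normalize row 3 (÷5) = (0, 0, 0, 1, 1)
  row 0: subtract 6×row3 = (1, 0, 0, 0, 3)
  row 1: subtract 4×row3 = (0, 1, 0, 0, 1)

rank = 4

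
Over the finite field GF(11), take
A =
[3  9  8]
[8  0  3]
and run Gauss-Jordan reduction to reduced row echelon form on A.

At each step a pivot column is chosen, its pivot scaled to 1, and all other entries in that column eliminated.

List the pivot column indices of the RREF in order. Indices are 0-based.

pivot columns: 0, 1

pivot(0,0)=3: scale R0 → (1, 3, 10)
  clear (1,0): R1 −= (8)R0 → (0, 9, 0)
pivot(1,1)=9: scale R1 → (0, 1, 0)
  clear (0,1): R0 −= (3)R1 → (1, 0, 10)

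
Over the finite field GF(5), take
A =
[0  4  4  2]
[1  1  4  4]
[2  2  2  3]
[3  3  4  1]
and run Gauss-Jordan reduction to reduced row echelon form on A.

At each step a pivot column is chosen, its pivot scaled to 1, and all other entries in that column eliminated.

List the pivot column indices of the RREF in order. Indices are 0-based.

pivot columns: 0, 1, 2, 3

[1] R0 <-> R1
[1] R0 /= 1  ⇒  (1, 1, 4, 4)
     R2 -= 2·R0  ⇒  (0, 0, 4, 0)
     R3 -= 3·R0  ⇒  (0, 0, 2, 4)
[2] R1 /= 4  ⇒  (0, 1, 1, 3)
     R0 -= 1·R1  ⇒  (1, 0, 3, 1)
[3] R2 /= 4  ⇒  (0, 0, 1, 0)
     R0 -= 3·R2  ⇒  (1, 0, 0, 1)
     R1 -= 1·R2  ⇒  (0, 1, 0, 3)
     R3 -= 2·R2  ⇒  (0, 0, 0, 4)
[4] R3 /= 4  ⇒  (0, 0, 0, 1)
     R0 -= 1·R3  ⇒  (1, 0, 0, 0)
     R1 -= 3·R3  ⇒  (0, 1, 0, 0)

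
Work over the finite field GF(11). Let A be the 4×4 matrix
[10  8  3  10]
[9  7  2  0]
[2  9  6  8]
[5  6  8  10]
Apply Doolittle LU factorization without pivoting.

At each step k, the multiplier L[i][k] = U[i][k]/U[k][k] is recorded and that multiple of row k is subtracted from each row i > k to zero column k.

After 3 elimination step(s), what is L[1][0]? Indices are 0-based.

k=0: U[0][0]=10
  eliminate (1,0): mult=2, new row 1: (0, 2, 7, 2); set L[1][0]=2
  eliminate (2,0): mult=9, new row 2: (0, 3, 1, 6); set L[2][0]=9
  eliminate (3,0): mult=6, new row 3: (0, 2, 1, 5); set L[3][0]=6
k=1: U[1][1]=2
  eliminate (2,1): mult=7, new row 2: (0, 0, 7, 3); set L[2][1]=7
  eliminate (3,1): mult=1, new row 3: (0, 0, 5, 3); set L[3][1]=1
k=2: U[2][2]=7
  eliminate (3,2): mult=7, new row 3: (0, 0, 0, 4); set L[3][2]=7

L[1][0] = 2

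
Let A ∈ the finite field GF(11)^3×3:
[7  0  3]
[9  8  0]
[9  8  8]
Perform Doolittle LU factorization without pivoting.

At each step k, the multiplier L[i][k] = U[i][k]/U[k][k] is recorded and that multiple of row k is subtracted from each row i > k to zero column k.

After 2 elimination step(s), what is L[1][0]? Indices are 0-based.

L[1][0] = 6

[col 0] pivot 7
  R1 -= 6*R0 → (0, 8, 4)  (L[1][0] := 6)
  R2 -= 6*R0 → (0, 8, 1)  (L[2][0] := 6)
[col 1] pivot 8
  R2 -= 1*R1 → (0, 0, 8)  (L[2][1] := 1)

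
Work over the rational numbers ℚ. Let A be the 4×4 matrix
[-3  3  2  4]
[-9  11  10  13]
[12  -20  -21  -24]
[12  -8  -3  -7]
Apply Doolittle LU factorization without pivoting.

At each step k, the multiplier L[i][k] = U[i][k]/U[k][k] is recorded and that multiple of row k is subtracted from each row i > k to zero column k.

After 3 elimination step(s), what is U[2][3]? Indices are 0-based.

k=0: U[0][0]=-3
  eliminate (1,0): mult=3, new row 1: (0, 2, 4, 1); set L[1][0]=3
  eliminate (2,0): mult=-4, new row 2: (0, -8, -13, -8); set L[2][0]=-4
  eliminate (3,0): mult=-4, new row 3: (0, 4, 5, 9); set L[3][0]=-4
k=1: U[1][1]=2
  eliminate (2,1): mult=-4, new row 2: (0, 0, 3, -4); set L[2][1]=-4
  eliminate (3,1): mult=2, new row 3: (0, 0, -3, 7); set L[3][1]=2
k=2: U[2][2]=3
  eliminate (3,2): mult=-1, new row 3: (0, 0, 0, 3); set L[3][2]=-1

U[2][3] = -4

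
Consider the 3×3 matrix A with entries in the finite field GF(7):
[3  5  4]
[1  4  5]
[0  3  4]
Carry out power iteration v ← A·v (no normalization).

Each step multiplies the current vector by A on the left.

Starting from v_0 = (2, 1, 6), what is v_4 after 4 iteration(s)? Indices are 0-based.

v_0 = (2, 1, 6).
v_1 = A·v_0 = (0, 1, 6).
v_2 = A·v_1 = (1, 6, 6).
v_3 = A·v_2 = (1, 6, 0).
v_4 = A·v_3 = (5, 4, 4).

v_4 = (5, 4, 4)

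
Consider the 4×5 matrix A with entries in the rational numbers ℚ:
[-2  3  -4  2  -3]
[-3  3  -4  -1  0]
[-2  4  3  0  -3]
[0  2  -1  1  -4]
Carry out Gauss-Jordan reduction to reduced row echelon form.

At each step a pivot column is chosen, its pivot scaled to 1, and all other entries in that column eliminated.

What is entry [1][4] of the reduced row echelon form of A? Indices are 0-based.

M[1][4] = -147/85

step 1: normalize row 0 (÷-2) = (1, -3/2, 2, -1, 3/2)
  row 1: subtract -3×row0 = (0, -3/2, 2, -4, 9/2)
  row 2: subtract -2×row0 = (0, 1, 7, -2, 0)
step 2: normalize row 1 (÷-3/2) = (0, 1, -4/3, 8/3, -3)
  row 0: subtract -3/2×row1 = (1, 0, 0, 3, -3)
  row 2: subtract 1×row1 = (0, 0, 25/3, -14/3, 3)
  row 3: subtract 2×row1 = (0, 0, 5/3, -13/3, 2)
step 3: normalize row 2 (÷25/3) = (0, 0, 1, -14/25, 9/25)
  row 1: subtract -4/3×row2 = (0, 1, 0, 48/25, -63/25)
  row 3: subtract 5/3×row2 = (0, 0, 0, -17/5, 7/5)
step 4: normalize row 3 (÷-17/5) = (0, 0, 0, 1, -7/17)
  row 0: subtract 3×row3 = (1, 0, 0, 0, -30/17)
  row 1: subtract 48/25×row3 = (0, 1, 0, 0, -147/85)
  row 2: subtract -14/25×row3 = (0, 0, 1, 0, 11/85)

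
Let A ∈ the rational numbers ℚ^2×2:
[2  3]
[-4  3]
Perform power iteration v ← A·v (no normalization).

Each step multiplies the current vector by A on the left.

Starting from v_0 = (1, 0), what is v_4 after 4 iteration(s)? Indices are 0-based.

v_0 = (1, 0).
v_1 = A·v_0 = (2, -4).
v_2 = A·v_1 = (-8, -20).
v_3 = A·v_2 = (-76, -28).
v_4 = A·v_3 = (-236, 220).

v_4 = (-236, 220)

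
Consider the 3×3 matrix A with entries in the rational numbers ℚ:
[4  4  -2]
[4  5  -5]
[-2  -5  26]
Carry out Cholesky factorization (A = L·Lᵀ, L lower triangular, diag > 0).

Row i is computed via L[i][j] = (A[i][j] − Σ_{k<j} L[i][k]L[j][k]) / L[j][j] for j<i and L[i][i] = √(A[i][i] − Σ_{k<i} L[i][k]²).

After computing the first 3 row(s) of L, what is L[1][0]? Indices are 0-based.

L[1][0] = 2

Step 1: L[0][0] = √(4) = 2.
  L[1][0] = (4) / L[0][0] = 2.
Step 2: L[1][1] = √(1) = 1.
  L[2][0] = (-2) / L[0][0] = -1.
  L[2][1] = (-3) / L[1][1] = -3.
Step 3: L[2][2] = √(16) = 4.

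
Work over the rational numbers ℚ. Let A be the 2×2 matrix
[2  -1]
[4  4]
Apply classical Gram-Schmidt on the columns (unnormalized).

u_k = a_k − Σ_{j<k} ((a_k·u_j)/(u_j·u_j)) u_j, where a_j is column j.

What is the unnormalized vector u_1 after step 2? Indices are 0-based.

u_1 = (-12/5, 6/5)

Step 1: u_0 = a_0 = (2, 4).
Step 2: u_1 = a_1 − (7/10)·u_0 = (-12/5, 6/5).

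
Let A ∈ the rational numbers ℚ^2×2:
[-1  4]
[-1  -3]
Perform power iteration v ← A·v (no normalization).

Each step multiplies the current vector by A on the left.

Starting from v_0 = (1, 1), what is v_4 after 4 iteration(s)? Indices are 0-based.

v_4 = (-87, -31)

v_0 = (1, 1).
v_1 = A·v_0 = (3, -4).
v_2 = A·v_1 = (-19, 9).
v_3 = A·v_2 = (55, -8).
v_4 = A·v_3 = (-87, -31).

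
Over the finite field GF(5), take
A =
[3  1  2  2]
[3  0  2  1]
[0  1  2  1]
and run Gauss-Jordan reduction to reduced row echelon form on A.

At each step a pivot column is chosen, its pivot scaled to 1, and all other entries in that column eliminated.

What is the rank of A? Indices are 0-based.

[1] R0 /= 3  ⇒  (1, 2, 4, 4)
     R1 -= 3·R0  ⇒  (0, 4, 0, 4)
[2] R1 /= 4  ⇒  (0, 1, 0, 1)
     R0 -= 2·R1  ⇒  (1, 0, 4, 2)
     R2 -= 1·R1  ⇒  (0, 0, 2, 0)
[3] R2 /= 2  ⇒  (0, 0, 1, 0)
     R0 -= 4·R2  ⇒  (1, 0, 0, 2)

rank = 3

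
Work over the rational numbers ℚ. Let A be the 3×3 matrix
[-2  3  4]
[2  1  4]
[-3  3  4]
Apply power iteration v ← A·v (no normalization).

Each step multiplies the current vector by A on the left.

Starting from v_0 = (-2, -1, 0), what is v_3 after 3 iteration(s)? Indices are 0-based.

v_3 = (13, -25, 18)

v_0 = (-2, -1, 0).
v_1 = A·v_0 = (1, -5, 3).
v_2 = A·v_1 = (-5, 9, -6).
v_3 = A·v_2 = (13, -25, 18).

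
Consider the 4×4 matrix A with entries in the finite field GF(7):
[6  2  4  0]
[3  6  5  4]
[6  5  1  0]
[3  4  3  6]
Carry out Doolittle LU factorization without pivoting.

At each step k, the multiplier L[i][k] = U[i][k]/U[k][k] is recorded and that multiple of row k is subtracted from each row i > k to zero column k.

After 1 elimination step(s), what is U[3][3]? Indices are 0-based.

U[3][3] = 6

k=0: U[0][0]=6
  eliminate (1,0): mult=4, new row 1: (0, 5, 3, 4); set L[1][0]=4
  eliminate (2,0): mult=1, new row 2: (0, 3, 4, 0); set L[2][0]=1
  eliminate (3,0): mult=4, new row 3: (0, 3, 1, 6); set L[3][0]=4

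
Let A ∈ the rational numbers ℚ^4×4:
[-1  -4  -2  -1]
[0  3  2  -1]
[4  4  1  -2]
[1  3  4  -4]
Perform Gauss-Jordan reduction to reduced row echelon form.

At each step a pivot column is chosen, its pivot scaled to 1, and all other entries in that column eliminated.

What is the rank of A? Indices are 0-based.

rank = 4

step 1: normalize row 0 (÷-1) = (1, 4, 2, 1)
  row 2: subtract 4×row0 = (0, -12, -7, -6)
  row 3: subtract 1×row0 = (0, -1, 2, -5)
step 2: normalize row 1 (÷3) = (0, 1, 2/3, -1/3)
  row 0: subtract 4×row1 = (1, 0, -2/3, 7/3)
  row 2: subtract -12×row1 = (0, 0, 1, -10)
  row 3: subtract -1×row1 = (0, 0, 8/3, -16/3)
step 3: normalize row 2 (÷1) = (0, 0, 1, -10)
  row 0: subtract -2/3×row2 = (1, 0, 0, -13/3)
  row 1: subtract 2/3×row2 = (0, 1, 0, 19/3)
  row 3: subtract 8/3×row2 = (0, 0, 0, 64/3)
step 4: normalize row 3 (÷64/3) = (0, 0, 0, 1)
  row 0: subtract -13/3×row3 = (1, 0, 0, 0)
  row 1: subtract 19/3×row3 = (0, 1, 0, 0)
  row 2: subtract -10×row3 = (0, 0, 1, 0)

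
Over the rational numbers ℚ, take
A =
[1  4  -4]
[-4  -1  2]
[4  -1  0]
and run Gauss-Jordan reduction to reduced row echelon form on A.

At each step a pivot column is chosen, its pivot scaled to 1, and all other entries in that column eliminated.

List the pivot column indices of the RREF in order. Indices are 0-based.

step 1: normalize row 0 (÷1) = (1, 4, -4)
  row 1: subtract -4×row0 = (0, 15, -14)
  row 2: subtract 4×row0 = (0, -17, 16)
step 2: normalize row 1 (÷15) = (0, 1, -14/15)
  row 0: subtract 4×row1 = (1, 0, -4/15)
  row 2: subtract -17×row1 = (0, 0, 2/15)
step 3: normalize row 2 (÷2/15) = (0, 0, 1)
  row 0: subtract -4/15×row2 = (1, 0, 0)
  row 1: subtract -14/15×row2 = (0, 1, 0)

pivot columns: 0, 1, 2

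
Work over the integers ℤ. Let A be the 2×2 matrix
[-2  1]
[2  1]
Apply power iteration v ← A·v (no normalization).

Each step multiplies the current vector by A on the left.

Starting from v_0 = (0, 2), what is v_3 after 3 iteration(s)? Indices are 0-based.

v_0 = (0, 2).
v_1 = A·v_0 = (2, 2).
v_2 = A·v_1 = (-2, 6).
v_3 = A·v_2 = (10, 2).

v_3 = (10, 2)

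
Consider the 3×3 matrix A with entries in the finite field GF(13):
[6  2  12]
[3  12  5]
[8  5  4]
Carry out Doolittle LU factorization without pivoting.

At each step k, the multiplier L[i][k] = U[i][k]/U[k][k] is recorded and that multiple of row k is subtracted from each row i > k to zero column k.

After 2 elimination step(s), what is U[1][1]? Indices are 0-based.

Step 1: pivot at (0,0) is 6.
  row1 ← row1 − (7)·row0  ⇒  L[1][0]=7, U row1=(0, 11, 12)
  row2 ← row2 − (10)·row0  ⇒  L[2][0]=10, U row2=(0, 11, 1)
Step 2: pivot at (1,1) is 11.
  row2 ← row2 − (1)·row1  ⇒  L[2][1]=1, U row2=(0, 0, 2)

U[1][1] = 11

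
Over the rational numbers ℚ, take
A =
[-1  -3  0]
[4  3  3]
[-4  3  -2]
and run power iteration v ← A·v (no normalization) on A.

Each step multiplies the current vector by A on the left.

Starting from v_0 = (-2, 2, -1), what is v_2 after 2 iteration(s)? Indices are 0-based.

v_0 = (-2, 2, -1).
v_1 = A·v_0 = (-4, -5, 16).
v_2 = A·v_1 = (19, 17, -31).

v_2 = (19, 17, -31)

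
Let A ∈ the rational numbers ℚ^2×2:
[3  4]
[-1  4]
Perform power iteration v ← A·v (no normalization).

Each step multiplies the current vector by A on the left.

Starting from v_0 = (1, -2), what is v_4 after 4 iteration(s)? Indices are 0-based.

v_4 = (-1123, -15)

v_0 = (1, -2).
v_1 = A·v_0 = (-5, -9).
v_2 = A·v_1 = (-51, -31).
v_3 = A·v_2 = (-277, -73).
v_4 = A·v_3 = (-1123, -15).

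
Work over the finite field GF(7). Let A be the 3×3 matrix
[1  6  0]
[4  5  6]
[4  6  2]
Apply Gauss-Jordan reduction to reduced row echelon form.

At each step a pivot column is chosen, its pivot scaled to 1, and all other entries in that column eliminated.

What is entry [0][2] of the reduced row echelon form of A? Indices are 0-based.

step 1: normalize row 0 (÷1) = (1, 6, 0)
  row 1: subtract 4×row0 = (0, 2, 6)
  row 2: subtract 4×row0 = (0, 3, 2)
step 2: normalize row 1 (÷2) = (0, 1, 3)
  row 0: subtract 6×row1 = (1, 0, 3)
  row 2: subtract 3×row1 = (0, 0, 0)
skip col 2 (zero from row 2)

M[0][2] = 3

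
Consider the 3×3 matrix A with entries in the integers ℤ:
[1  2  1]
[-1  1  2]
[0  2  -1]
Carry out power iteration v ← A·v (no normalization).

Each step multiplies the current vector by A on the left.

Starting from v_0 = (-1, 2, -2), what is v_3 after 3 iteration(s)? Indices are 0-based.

v_0 = (-1, 2, -2).
v_1 = A·v_0 = (1, -1, 6).
v_2 = A·v_1 = (5, 10, -8).
v_3 = A·v_2 = (17, -11, 28).

v_3 = (17, -11, 28)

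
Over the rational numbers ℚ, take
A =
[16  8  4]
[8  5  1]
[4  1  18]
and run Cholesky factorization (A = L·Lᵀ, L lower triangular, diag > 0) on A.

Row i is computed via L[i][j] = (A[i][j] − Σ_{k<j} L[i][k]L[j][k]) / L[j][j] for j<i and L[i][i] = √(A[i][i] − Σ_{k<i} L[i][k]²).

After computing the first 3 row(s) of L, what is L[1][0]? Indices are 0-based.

L[1][0] = 2

Step 1: L[0][0] = √(16) = 4.
  L[1][0] = (8) / L[0][0] = 2.
Step 2: L[1][1] = √(1) = 1.
  L[2][0] = (4) / L[0][0] = 1.
  L[2][1] = (-1) / L[1][1] = -1.
Step 3: L[2][2] = √(16) = 4.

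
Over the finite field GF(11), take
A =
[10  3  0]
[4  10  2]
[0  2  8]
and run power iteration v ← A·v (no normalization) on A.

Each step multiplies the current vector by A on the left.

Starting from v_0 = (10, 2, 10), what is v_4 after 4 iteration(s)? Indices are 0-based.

v_4 = (10, 8, 4)

v_0 = (10, 2, 10).
v_1 = A·v_0 = (7, 3, 7).
v_2 = A·v_1 = (2, 6, 7).
v_3 = A·v_2 = (5, 5, 2).
v_4 = A·v_3 = (10, 8, 4).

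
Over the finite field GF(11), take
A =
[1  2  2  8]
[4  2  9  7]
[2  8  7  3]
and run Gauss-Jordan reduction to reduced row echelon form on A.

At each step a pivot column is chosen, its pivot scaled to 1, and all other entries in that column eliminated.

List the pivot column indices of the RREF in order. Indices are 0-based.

pivot columns: 0, 1, 3

step 1: normalize row 0 (÷1) = (1, 2, 2, 8)
  row 1: subtract 4×row0 = (0, 5, 1, 8)
  row 2: subtract 2×row0 = (0, 4, 3, 9)
step 2: normalize row 1 (÷5) = (0, 1, 9, 6)
  row 0: subtract 2×row1 = (1, 0, 6, 7)
  row 2: subtract 4×row1 = (0, 0, 0, 7)
skip col 2 (zero from row 2)
step 3: normalize row 2 (÷7) = (0, 0, 0, 1)
  row 0: subtract 7×row2 = (1, 0, 6, 0)
  row 1: subtract 6×row2 = (0, 1, 9, 0)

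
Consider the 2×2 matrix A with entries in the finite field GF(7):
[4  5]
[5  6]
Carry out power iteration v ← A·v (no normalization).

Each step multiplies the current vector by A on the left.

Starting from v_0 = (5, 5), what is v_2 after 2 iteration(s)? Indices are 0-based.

v_0 = (5, 5).
v_1 = A·v_0 = (3, 6).
v_2 = A·v_1 = (0, 2).

v_2 = (0, 2)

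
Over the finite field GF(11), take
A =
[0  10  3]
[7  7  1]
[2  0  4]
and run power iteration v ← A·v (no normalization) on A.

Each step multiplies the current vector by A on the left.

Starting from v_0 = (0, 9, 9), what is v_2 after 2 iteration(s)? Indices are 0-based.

v_2 = (3, 6, 4)

v_0 = (0, 9, 9).
v_1 = A·v_0 = (7, 6, 3).
v_2 = A·v_1 = (3, 6, 4).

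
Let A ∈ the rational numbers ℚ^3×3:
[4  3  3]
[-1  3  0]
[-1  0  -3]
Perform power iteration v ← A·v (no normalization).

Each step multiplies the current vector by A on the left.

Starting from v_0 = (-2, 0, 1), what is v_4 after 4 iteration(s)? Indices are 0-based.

v_0 = (-2, 0, 1).
v_1 = A·v_0 = (-5, 2, -1).
v_2 = A·v_1 = (-17, 11, 8).
v_3 = A·v_2 = (-11, 50, -7).
v_4 = A·v_3 = (85, 161, 32).

v_4 = (85, 161, 32)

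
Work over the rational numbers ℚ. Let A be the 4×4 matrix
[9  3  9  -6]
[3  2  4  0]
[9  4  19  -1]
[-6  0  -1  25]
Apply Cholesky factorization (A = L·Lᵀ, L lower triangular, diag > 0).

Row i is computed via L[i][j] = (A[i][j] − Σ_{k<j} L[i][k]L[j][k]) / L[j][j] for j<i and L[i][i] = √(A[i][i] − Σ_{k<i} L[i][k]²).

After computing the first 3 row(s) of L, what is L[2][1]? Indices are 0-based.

L[2][1] = 1

Step 1: L[0][0] = √(9) = 3.
  L[1][0] = (3) / L[0][0] = 1.
Step 2: L[1][1] = √(1) = 1.
  L[2][0] = (9) / L[0][0] = 3.
  L[2][1] = (1) / L[1][1] = 1.
Step 3: L[2][2] = √(9) = 3.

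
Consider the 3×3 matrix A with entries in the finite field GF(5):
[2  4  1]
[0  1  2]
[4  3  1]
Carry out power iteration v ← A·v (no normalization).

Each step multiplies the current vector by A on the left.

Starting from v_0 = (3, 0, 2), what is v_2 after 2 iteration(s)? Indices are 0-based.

v_2 = (1, 2, 3)

v_0 = (3, 0, 2).
v_1 = A·v_0 = (3, 4, 4).
v_2 = A·v_1 = (1, 2, 3).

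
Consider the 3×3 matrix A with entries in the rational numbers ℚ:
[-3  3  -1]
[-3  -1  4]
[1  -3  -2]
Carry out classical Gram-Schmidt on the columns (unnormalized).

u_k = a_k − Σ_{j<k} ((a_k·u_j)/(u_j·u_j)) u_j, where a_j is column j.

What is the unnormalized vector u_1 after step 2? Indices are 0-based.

u_1 = (30/19, -46/19, -48/19)

Step 1: u_0 = a_0 = (-3, -3, 1).
Step 2: u_1 = a_1 − (-9/19)·u_0 = (30/19, -46/19, -48/19).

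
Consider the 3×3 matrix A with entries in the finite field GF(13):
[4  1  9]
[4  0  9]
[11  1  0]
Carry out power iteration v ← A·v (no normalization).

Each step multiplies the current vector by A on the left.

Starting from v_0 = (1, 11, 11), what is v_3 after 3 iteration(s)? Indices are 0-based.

v_3 = (9, 5, 11)

v_0 = (1, 11, 11).
v_1 = A·v_0 = (10, 12, 9).
v_2 = A·v_1 = (3, 4, 5).
v_3 = A·v_2 = (9, 5, 11).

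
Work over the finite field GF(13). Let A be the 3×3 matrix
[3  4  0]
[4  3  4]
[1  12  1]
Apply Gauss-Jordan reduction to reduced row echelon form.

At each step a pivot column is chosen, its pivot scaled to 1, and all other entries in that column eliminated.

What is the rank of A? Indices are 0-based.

[1] R0 /= 3  ⇒  (1, 10, 0)
     R1 -= 4·R0  ⇒  (0, 2, 4)
     R2 -= 1·R0  ⇒  (0, 2, 1)
[2] R1 /= 2  ⇒  (0, 1, 2)
     R0 -= 10·R1  ⇒  (1, 0, 6)
     R2 -= 2·R1  ⇒  (0, 0, 10)
[3] R2 /= 10  ⇒  (0, 0, 1)
     R0 -= 6·R2  ⇒  (1, 0, 0)
     R1 -= 2·R2  ⇒  (0, 1, 0)

rank = 3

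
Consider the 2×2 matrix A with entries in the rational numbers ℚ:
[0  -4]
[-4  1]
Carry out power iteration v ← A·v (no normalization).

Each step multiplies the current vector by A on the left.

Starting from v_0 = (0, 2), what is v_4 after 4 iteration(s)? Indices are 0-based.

v_4 = (-264, 610)

v_0 = (0, 2).
v_1 = A·v_0 = (-8, 2).
v_2 = A·v_1 = (-8, 34).
v_3 = A·v_2 = (-136, 66).
v_4 = A·v_3 = (-264, 610).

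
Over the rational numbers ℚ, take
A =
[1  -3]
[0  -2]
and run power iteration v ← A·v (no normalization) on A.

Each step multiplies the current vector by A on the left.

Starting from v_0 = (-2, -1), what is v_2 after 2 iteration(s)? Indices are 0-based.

v_0 = (-2, -1).
v_1 = A·v_0 = (1, 2).
v_2 = A·v_1 = (-5, -4).

v_2 = (-5, -4)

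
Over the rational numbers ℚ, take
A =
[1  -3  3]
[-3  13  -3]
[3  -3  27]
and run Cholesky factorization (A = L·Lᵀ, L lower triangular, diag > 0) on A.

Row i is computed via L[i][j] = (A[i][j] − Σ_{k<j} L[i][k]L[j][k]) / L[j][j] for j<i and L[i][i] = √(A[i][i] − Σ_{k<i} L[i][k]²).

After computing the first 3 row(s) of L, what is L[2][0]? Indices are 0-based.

L[2][0] = 3

Step 1: L[0][0] = √(1) = 1.
  L[1][0] = (-3) / L[0][0] = -3.
Step 2: L[1][1] = √(4) = 2.
  L[2][0] = (3) / L[0][0] = 3.
  L[2][1] = (6) / L[1][1] = 3.
Step 3: L[2][2] = √(9) = 3.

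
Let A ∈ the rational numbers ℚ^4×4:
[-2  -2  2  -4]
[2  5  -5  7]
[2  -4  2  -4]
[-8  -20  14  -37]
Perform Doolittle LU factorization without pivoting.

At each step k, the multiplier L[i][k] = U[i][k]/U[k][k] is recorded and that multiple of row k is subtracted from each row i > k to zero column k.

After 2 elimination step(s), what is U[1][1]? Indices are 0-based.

U[1][1] = 3

k=0: U[0][0]=-2
  eliminate (1,0): mult=-1, new row 1: (0, 3, -3, 3); set L[1][0]=-1
  eliminate (2,0): mult=-1, new row 2: (0, -6, 4, -8); set L[2][0]=-1
  eliminate (3,0): mult=4, new row 3: (0, -12, 6, -21); set L[3][0]=4
k=1: U[1][1]=3
  eliminate (2,1): mult=-2, new row 2: (0, 0, -2, -2); set L[2][1]=-2
  eliminate (3,1): mult=-4, new row 3: (0, 0, -6, -9); set L[3][1]=-4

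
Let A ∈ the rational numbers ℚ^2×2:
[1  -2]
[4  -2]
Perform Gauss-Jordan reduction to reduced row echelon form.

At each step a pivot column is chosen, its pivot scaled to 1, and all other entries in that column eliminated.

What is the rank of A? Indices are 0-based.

pivot(0,0)=1: scale R0 → (1, -2)
  clear (1,0): R1 −= (4)R0 → (0, 6)
pivot(1,1)=6: scale R1 → (0, 1)
  clear (0,1): R0 −= (-2)R1 → (1, 0)

rank = 2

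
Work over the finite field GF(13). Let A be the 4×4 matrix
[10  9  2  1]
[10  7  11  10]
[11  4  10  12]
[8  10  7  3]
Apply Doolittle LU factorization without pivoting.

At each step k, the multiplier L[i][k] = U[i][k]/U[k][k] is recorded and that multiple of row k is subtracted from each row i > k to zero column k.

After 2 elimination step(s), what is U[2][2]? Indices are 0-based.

U[2][2] = 4

k=0: U[0][0]=10
  eliminate (1,0): mult=1, new row 1: (0, 11, 9, 9); set L[1][0]=1
  eliminate (2,0): mult=5, new row 2: (0, 11, 0, 7); set L[2][0]=5
  eliminate (3,0): mult=6, new row 3: (0, 8, 8, 10); set L[3][0]=6
k=1: U[1][1]=11
  eliminate (2,1): mult=1, new row 2: (0, 0, 4, 11); set L[2][1]=1
  eliminate (3,1): mult=9, new row 3: (0, 0, 5, 7); set L[3][1]=9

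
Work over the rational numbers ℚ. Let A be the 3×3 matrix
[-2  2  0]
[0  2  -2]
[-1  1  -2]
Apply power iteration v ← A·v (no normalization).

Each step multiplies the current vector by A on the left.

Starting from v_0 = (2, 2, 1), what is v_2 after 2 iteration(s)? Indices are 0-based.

v_0 = (2, 2, 1).
v_1 = A·v_0 = (0, 2, -2).
v_2 = A·v_1 = (4, 8, 6).

v_2 = (4, 8, 6)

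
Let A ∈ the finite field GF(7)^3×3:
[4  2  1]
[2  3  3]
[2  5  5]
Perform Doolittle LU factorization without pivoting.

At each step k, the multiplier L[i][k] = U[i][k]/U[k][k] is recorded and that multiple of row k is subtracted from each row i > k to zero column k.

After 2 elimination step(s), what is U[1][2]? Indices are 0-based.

[col 0] pivot 4
  R1 -= 4*R0 → (0, 2, 6)  (L[1][0] := 4)
  R2 -= 4*R0 → (0, 4, 1)  (L[2][0] := 4)
[col 1] pivot 2
  R2 -= 2*R1 → (0, 0, 3)  (L[2][1] := 2)

U[1][2] = 6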